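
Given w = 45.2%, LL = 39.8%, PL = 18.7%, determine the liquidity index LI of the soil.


First compute the plasticity index:
PI = LL - PL = 39.8 - 18.7 = 21.1
Then compute the liquidity index:
LI = (w - PL) / PI
LI = (45.2 - 18.7) / 21.1
LI = 1.256


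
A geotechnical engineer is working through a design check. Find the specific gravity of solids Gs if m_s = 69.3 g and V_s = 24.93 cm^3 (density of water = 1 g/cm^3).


Using Gs = m_s / (V_s * rho_w)
Since rho_w = 1 g/cm^3:
Gs = 69.3 / 24.93
Gs = 2.78


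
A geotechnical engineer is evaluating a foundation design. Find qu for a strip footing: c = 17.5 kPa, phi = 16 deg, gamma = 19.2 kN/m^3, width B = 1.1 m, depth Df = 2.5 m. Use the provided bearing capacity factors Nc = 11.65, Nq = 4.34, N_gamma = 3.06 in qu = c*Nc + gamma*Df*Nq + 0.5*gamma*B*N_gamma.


Compute qu = c*Nc + gamma*Df*Nq + 0.5*gamma*B*N_gamma
Term 1: 17.5 * 11.65 = 203.875
Term 2: 19.2 * 2.5 * 4.34 = 208.32
Term 3: 0.5 * 19.2 * 1.1 * 3.06 = 32.3136
qu = 203.875 + 208.32 + 32.3136
qu = 444.51 kPa


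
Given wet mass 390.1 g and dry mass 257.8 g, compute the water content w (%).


Using w = (m_wet - m_dry) / m_dry * 100
m_wet - m_dry = 390.1 - 257.8 = 132.3 g
w = 132.3 / 257.8 * 100
w = 51.32 %


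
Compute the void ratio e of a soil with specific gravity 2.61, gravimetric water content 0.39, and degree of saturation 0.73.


Result: 1.3944

Derivation:
Using the relation e = Gs * w / S
e = 2.61 * 0.39 / 0.73
e = 1.3944


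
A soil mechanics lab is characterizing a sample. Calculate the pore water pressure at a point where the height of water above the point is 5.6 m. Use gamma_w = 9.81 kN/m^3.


Result: 54.94 kPa

Derivation:
Using u = gamma_w * h_w
u = 9.81 * 5.6
u = 54.94 kPa


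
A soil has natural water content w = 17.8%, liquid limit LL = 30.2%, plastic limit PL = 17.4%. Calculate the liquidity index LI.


First compute the plasticity index:
PI = LL - PL = 30.2 - 17.4 = 12.8
Then compute the liquidity index:
LI = (w - PL) / PI
LI = (17.8 - 17.4) / 12.8
LI = 0.031


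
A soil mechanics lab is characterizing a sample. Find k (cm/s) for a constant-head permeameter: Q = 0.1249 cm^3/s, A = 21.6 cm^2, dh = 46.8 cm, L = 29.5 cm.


Result: 0.003645 cm/s

Derivation:
Compute hydraulic gradient:
i = dh / L = 46.8 / 29.5 = 1.58644
Then apply Darcy's law:
k = Q / (A * i)
k = 0.1249 / (21.6 * 1.58644)
k = 0.1249 / 34.2671
k = 0.003645 cm/s


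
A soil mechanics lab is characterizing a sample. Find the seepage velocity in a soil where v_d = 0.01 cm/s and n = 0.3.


Result: 0.03333 cm/s

Derivation:
Using v_s = v_d / n
v_s = 0.01 / 0.3
v_s = 0.03333 cm/s


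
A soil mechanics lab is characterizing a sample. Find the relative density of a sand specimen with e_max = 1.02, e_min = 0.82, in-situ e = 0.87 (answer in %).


Using Dr = (e_max - e) / (e_max - e_min) * 100
e_max - e = 1.02 - 0.87 = 0.15
e_max - e_min = 1.02 - 0.82 = 0.2
Dr = 0.15 / 0.2 * 100
Dr = 75.0 %


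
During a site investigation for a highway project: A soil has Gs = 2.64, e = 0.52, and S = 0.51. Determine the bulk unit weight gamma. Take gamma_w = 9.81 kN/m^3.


Result: 18.75 kN/m^3

Derivation:
Using gamma = gamma_w * (Gs + S*e) / (1 + e)
Numerator: Gs + S*e = 2.64 + 0.51*0.52 = 2.9052
Denominator: 1 + e = 1 + 0.52 = 1.52
gamma = 9.81 * 2.9052 / 1.52
gamma = 18.75 kN/m^3


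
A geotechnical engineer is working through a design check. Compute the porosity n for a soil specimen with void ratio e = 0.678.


Result: 0.4041

Derivation:
Using the relation n = e / (1 + e)
n = 0.678 / (1 + 0.678)
n = 0.678 / 1.678
n = 0.4041


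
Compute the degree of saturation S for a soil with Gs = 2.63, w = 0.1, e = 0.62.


Using S = Gs * w / e
S = 2.63 * 0.1 / 0.62
S = 0.4242


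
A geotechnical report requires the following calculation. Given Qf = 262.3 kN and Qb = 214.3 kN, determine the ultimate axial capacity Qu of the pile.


Using Qu = Qf + Qb
Qu = 262.3 + 214.3
Qu = 476.6 kN


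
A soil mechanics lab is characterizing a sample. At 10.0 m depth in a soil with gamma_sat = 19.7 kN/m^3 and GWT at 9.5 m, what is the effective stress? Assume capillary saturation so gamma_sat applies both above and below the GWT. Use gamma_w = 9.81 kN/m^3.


Total stress = gamma_sat * depth
sigma = 19.7 * 10.0 = 197.0 kPa
Pore water pressure u = gamma_w * (depth - d_wt)
u = 9.81 * (10.0 - 9.5) = 4.905 kPa
Effective stress = sigma - u
sigma' = 197.0 - 4.905 = 192.1 kPa


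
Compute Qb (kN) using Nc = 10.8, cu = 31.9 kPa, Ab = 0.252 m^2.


Using Qb = Nc * cu * Ab
Qb = 10.8 * 31.9 * 0.252
Qb = 86.82 kN


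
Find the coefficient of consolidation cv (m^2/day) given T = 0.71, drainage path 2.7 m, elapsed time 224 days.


Using cv = T * H_dr^2 / t
H_dr^2 = 2.7^2 = 7.29
cv = 0.71 * 7.29 / 224
cv = 0.02311 m^2/day


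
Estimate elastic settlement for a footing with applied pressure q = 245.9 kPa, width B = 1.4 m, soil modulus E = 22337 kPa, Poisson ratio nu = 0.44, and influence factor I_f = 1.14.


Using Se = q * B * (1 - nu^2) * I_f / E
1 - nu^2 = 1 - 0.44^2 = 0.8064
Se = 245.9 * 1.4 * 0.8064 * 1.14 / 22337
Se = 0.014168 m
Convert to mm: Se = 0.014168 * 1000 = 14.168 mm


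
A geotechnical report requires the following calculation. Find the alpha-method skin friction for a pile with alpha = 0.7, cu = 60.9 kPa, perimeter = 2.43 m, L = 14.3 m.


Result: 1481.35 kN

Derivation:
Using Qs = alpha * cu * perimeter * L
Qs = 0.7 * 60.9 * 2.43 * 14.3
Qs = 1481.35 kN


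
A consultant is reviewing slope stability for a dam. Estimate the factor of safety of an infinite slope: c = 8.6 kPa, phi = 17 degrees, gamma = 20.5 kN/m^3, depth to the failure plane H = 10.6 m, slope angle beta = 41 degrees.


Using Fs = c / (gamma*H*sin(beta)*cos(beta)) + tan(phi)/tan(beta)
Cohesion contribution = 8.6 / (20.5*10.6*sin(41)*cos(41))
Cohesion contribution = 0.0799311
Friction contribution = tan(17)/tan(41) = 0.351703
Fs = 0.0799311 + 0.351703
Fs = 0.432


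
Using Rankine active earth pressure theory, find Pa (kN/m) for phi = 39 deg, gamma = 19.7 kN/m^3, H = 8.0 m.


Compute active earth pressure coefficient:
Ka = tan^2(45 - phi/2) = tan^2(25.5) = 0.227506
Compute active force:
Pa = 0.5 * Ka * gamma * H^2
Pa = 0.5 * 0.227506 * 19.7 * 8.0^2
Pa = 143.42 kN/m


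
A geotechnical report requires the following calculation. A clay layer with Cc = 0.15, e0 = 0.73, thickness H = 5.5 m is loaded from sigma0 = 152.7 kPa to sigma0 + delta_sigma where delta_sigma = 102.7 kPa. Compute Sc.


Using Sc = Cc * H / (1 + e0) * log10((sigma0 + delta_sigma) / sigma0)
Stress ratio = (152.7 + 102.7) / 152.7 = 1.67256
log10(1.67256) = 0.223382
Cc * H / (1 + e0) = 0.15 * 5.5 / (1 + 0.73) = 0.476879
Sc = 0.476879 * 0.223382
Sc = 0.1065 m


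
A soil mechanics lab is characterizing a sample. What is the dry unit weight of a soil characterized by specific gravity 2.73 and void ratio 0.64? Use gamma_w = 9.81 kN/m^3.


Using gamma_d = Gs * gamma_w / (1 + e)
gamma_d = 2.73 * 9.81 / (1 + 0.64)
gamma_d = 2.73 * 9.81 / 1.64
gamma_d = 16.33 kN/m^3


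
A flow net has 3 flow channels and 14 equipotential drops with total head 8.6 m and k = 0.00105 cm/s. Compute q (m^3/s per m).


Convert k to m/s for unit consistency with H:
k = 0.00105 cm/s = 0.00105 / 100 m/s = 1.05e-05 m/s
Using q = k * H * Nf / Nd
Nf / Nd = 3 / 14 = 0.2143
q = 1.05e-05 * 8.6 * 0.2143
q = 1.935e-05 m^3/s per m


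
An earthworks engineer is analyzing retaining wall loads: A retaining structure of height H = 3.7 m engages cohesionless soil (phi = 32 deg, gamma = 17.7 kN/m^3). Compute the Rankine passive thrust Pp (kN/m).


Compute passive earth pressure coefficient:
Kp = tan^2(45 + phi/2) = tan^2(61.0) = 3.254588
Compute passive force:
Pp = 0.5 * Kp * gamma * H^2
Pp = 0.5 * 3.254588 * 17.7 * 3.7^2
Pp = 394.31 kN/m


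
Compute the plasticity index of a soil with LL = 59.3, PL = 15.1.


Using PI = LL - PL
PI = 59.3 - 15.1
PI = 44.2


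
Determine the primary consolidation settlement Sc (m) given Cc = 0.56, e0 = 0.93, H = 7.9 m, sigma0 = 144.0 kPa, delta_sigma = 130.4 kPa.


Result: 0.6419 m

Derivation:
Using Sc = Cc * H / (1 + e0) * log10((sigma0 + delta_sigma) / sigma0)
Stress ratio = (144.0 + 130.4) / 144.0 = 1.90556
log10(1.90556) = 0.280022
Cc * H / (1 + e0) = 0.56 * 7.9 / (1 + 0.93) = 2.29223
Sc = 2.29223 * 0.280022
Sc = 0.6419 m


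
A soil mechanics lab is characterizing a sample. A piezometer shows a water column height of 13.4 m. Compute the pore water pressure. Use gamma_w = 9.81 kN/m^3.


Result: 131.45 kPa

Derivation:
Using u = gamma_w * h_w
u = 9.81 * 13.4
u = 131.45 kPa


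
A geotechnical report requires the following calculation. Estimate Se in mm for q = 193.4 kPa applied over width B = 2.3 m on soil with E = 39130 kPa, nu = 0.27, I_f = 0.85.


Result: 8.958 mm

Derivation:
Using Se = q * B * (1 - nu^2) * I_f / E
1 - nu^2 = 1 - 0.27^2 = 0.9271
Se = 193.4 * 2.3 * 0.9271 * 0.85 / 39130
Se = 0.008958 m
Convert to mm: Se = 0.008958 * 1000 = 8.958 mm


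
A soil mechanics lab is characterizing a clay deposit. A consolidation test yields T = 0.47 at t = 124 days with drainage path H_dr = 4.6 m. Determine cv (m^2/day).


Using cv = T * H_dr^2 / t
H_dr^2 = 4.6^2 = 21.16
cv = 0.47 * 21.16 / 124
cv = 0.0802 m^2/day


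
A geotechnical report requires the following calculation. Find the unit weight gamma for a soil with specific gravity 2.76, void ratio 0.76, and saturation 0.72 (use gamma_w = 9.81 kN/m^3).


Result: 18.434 kN/m^3

Derivation:
Using gamma = gamma_w * (Gs + S*e) / (1 + e)
Numerator: Gs + S*e = 2.76 + 0.72*0.76 = 3.3072
Denominator: 1 + e = 1 + 0.76 = 1.76
gamma = 9.81 * 3.3072 / 1.76
gamma = 18.434 kN/m^3


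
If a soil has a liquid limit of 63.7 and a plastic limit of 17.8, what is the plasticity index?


Using PI = LL - PL
PI = 63.7 - 17.8
PI = 45.9


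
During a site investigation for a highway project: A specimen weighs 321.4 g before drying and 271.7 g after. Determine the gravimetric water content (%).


Result: 18.29 %

Derivation:
Using w = (m_wet - m_dry) / m_dry * 100
m_wet - m_dry = 321.4 - 271.7 = 49.7 g
w = 49.7 / 271.7 * 100
w = 18.29 %


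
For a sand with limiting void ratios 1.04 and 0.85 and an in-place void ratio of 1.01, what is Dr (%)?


Using Dr = (e_max - e) / (e_max - e_min) * 100
e_max - e = 1.04 - 1.01 = 0.03
e_max - e_min = 1.04 - 0.85 = 0.19
Dr = 0.03 / 0.19 * 100
Dr = 15.79 %


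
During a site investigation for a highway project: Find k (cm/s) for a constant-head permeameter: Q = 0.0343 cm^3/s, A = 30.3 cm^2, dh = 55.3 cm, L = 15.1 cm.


Result: 0.000309 cm/s

Derivation:
Compute hydraulic gradient:
i = dh / L = 55.3 / 15.1 = 3.66225
Then apply Darcy's law:
k = Q / (A * i)
k = 0.0343 / (30.3 * 3.66225)
k = 0.0343 / 110.966
k = 0.000309 cm/s


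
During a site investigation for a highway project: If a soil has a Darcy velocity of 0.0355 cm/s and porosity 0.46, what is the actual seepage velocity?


Result: 0.07717 cm/s

Derivation:
Using v_s = v_d / n
v_s = 0.0355 / 0.46
v_s = 0.07717 cm/s


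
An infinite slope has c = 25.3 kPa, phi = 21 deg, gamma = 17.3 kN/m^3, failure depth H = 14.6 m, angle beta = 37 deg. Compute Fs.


Using Fs = c / (gamma*H*sin(beta)*cos(beta)) + tan(phi)/tan(beta)
Cohesion contribution = 25.3 / (17.3*14.6*sin(37)*cos(37))
Cohesion contribution = 0.208406
Friction contribution = tan(21)/tan(37) = 0.509405
Fs = 0.208406 + 0.509405
Fs = 0.718


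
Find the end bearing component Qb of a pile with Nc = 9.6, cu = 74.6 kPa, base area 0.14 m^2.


Result: 100.26 kN

Derivation:
Using Qb = Nc * cu * Ab
Qb = 9.6 * 74.6 * 0.14
Qb = 100.26 kN


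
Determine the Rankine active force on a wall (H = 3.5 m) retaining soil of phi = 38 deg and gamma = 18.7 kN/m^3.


Compute active earth pressure coefficient:
Ka = tan^2(45 - phi/2) = tan^2(26.0) = 0.237883
Compute active force:
Pa = 0.5 * Ka * gamma * H^2
Pa = 0.5 * 0.237883 * 18.7 * 3.5^2
Pa = 27.25 kN/m


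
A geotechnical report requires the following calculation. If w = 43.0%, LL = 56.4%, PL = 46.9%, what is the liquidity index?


First compute the plasticity index:
PI = LL - PL = 56.4 - 46.9 = 9.5
Then compute the liquidity index:
LI = (w - PL) / PI
LI = (43.0 - 46.9) / 9.5
LI = -0.411


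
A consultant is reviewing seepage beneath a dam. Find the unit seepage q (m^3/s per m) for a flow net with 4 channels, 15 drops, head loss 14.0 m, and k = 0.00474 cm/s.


Convert k to m/s for unit consistency with H:
k = 0.00474 cm/s = 0.00474 / 100 m/s = 4.74e-05 m/s
Using q = k * H * Nf / Nd
Nf / Nd = 4 / 15 = 0.2667
q = 4.74e-05 * 14.0 * 0.2667
q = 0.000177 m^3/s per m


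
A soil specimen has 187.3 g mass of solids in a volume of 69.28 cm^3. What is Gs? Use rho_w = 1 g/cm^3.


Result: 2.704

Derivation:
Using Gs = m_s / (V_s * rho_w)
Since rho_w = 1 g/cm^3:
Gs = 187.3 / 69.28
Gs = 2.704


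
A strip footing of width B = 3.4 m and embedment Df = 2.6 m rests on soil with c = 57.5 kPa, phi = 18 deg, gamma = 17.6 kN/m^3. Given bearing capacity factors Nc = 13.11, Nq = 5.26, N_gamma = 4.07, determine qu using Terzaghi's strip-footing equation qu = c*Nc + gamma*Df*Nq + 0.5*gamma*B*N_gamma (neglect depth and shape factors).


Compute qu = c*Nc + gamma*Df*Nq + 0.5*gamma*B*N_gamma
Term 1: 57.5 * 13.11 = 753.825
Term 2: 17.6 * 2.6 * 5.26 = 240.6976
Term 3: 0.5 * 17.6 * 3.4 * 4.07 = 121.7744
qu = 753.825 + 240.6976 + 121.7744
qu = 1116.3 kPa


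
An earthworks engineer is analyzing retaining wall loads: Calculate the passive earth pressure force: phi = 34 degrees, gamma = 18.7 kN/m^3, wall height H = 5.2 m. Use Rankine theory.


Compute passive earth pressure coefficient:
Kp = tan^2(45 + phi/2) = tan^2(62.0) = 3.537132
Compute passive force:
Pp = 0.5 * Kp * gamma * H^2
Pp = 0.5 * 3.537132 * 18.7 * 5.2^2
Pp = 894.27 kN/m


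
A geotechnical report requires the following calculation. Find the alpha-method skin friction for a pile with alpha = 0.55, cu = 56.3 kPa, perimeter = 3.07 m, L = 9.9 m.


Using Qs = alpha * cu * perimeter * L
Qs = 0.55 * 56.3 * 3.07 * 9.9
Qs = 941.12 kN


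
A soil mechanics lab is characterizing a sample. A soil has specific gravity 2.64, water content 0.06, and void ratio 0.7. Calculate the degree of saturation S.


Result: 0.2263

Derivation:
Using S = Gs * w / e
S = 2.64 * 0.06 / 0.7
S = 0.2263


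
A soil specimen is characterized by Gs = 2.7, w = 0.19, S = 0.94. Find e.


Using the relation e = Gs * w / S
e = 2.7 * 0.19 / 0.94
e = 0.5457


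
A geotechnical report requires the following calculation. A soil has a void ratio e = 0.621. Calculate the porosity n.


Result: 0.3831

Derivation:
Using the relation n = e / (1 + e)
n = 0.621 / (1 + 0.621)
n = 0.621 / 1.621
n = 0.3831


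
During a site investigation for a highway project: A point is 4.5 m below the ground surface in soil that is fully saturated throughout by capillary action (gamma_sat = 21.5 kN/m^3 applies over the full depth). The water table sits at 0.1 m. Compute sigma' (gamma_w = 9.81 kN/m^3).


Total stress = gamma_sat * depth
sigma = 21.5 * 4.5 = 96.75 kPa
Pore water pressure u = gamma_w * (depth - d_wt)
u = 9.81 * (4.5 - 0.1) = 43.164 kPa
Effective stress = sigma - u
sigma' = 96.75 - 43.164 = 53.59 kPa


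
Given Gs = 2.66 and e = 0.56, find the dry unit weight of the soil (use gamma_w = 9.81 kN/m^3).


Result: 16.727 kN/m^3

Derivation:
Using gamma_d = Gs * gamma_w / (1 + e)
gamma_d = 2.66 * 9.81 / (1 + 0.56)
gamma_d = 2.66 * 9.81 / 1.56
gamma_d = 16.727 kN/m^3


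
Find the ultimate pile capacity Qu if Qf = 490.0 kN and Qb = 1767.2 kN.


Using Qu = Qf + Qb
Qu = 490.0 + 1767.2
Qu = 2257.2 kN


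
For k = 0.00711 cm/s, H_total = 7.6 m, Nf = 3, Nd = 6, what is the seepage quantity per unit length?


Result: 0.0002702 m^3/s per m

Derivation:
Convert k to m/s for unit consistency with H:
k = 0.00711 cm/s = 0.00711 / 100 m/s = 7.11e-05 m/s
Using q = k * H * Nf / Nd
Nf / Nd = 3 / 6 = 0.5
q = 7.11e-05 * 7.6 * 0.5
q = 0.0002702 m^3/s per m


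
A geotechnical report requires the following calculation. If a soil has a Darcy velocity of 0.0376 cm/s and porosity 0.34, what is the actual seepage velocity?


Using v_s = v_d / n
v_s = 0.0376 / 0.34
v_s = 0.11059 cm/s


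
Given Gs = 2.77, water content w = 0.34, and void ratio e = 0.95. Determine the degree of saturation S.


Using S = Gs * w / e
S = 2.77 * 0.34 / 0.95
S = 0.9914


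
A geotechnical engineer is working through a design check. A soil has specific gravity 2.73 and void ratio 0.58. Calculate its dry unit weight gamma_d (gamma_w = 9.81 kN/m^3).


Using gamma_d = Gs * gamma_w / (1 + e)
gamma_d = 2.73 * 9.81 / (1 + 0.58)
gamma_d = 2.73 * 9.81 / 1.58
gamma_d = 16.95 kN/m^3


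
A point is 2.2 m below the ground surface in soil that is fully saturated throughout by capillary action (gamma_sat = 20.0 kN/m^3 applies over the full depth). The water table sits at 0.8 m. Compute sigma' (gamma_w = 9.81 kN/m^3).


Total stress = gamma_sat * depth
sigma = 20.0 * 2.2 = 44.0 kPa
Pore water pressure u = gamma_w * (depth - d_wt)
u = 9.81 * (2.2 - 0.8) = 13.734 kPa
Effective stress = sigma - u
sigma' = 44.0 - 13.734 = 30.27 kPa


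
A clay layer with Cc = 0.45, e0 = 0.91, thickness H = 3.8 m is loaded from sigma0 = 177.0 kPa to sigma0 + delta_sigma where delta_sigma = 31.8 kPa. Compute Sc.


Using Sc = Cc * H / (1 + e0) * log10((sigma0 + delta_sigma) / sigma0)
Stress ratio = (177.0 + 31.8) / 177.0 = 1.17966
log10(1.17966) = 0.0717572
Cc * H / (1 + e0) = 0.45 * 3.8 / (1 + 0.91) = 0.895288
Sc = 0.895288 * 0.0717572
Sc = 0.0642 m


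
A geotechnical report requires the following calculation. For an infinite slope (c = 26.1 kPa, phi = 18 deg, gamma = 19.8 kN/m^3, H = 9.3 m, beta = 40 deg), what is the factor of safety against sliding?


Using Fs = c / (gamma*H*sin(beta)*cos(beta)) + tan(phi)/tan(beta)
Cohesion contribution = 26.1 / (19.8*9.3*sin(40)*cos(40))
Cohesion contribution = 0.287853
Friction contribution = tan(18)/tan(40) = 0.387224
Fs = 0.287853 + 0.387224
Fs = 0.675


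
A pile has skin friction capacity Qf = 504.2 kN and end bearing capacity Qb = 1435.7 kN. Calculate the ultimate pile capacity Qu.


Using Qu = Qf + Qb
Qu = 504.2 + 1435.7
Qu = 1939.9 kN


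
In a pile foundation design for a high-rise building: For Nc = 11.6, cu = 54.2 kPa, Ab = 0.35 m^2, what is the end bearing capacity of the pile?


Using Qb = Nc * cu * Ab
Qb = 11.6 * 54.2 * 0.35
Qb = 220.05 kN


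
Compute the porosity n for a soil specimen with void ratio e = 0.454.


Result: 0.3122

Derivation:
Using the relation n = e / (1 + e)
n = 0.454 / (1 + 0.454)
n = 0.454 / 1.454
n = 0.3122


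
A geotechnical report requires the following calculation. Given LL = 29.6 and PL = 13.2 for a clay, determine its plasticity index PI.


Using PI = LL - PL
PI = 29.6 - 13.2
PI = 16.4


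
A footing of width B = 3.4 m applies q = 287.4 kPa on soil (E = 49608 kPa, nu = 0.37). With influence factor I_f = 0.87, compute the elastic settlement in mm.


Using Se = q * B * (1 - nu^2) * I_f / E
1 - nu^2 = 1 - 0.37^2 = 0.8631
Se = 287.4 * 3.4 * 0.8631 * 0.87 / 49608
Se = 0.014791 m
Convert to mm: Se = 0.014791 * 1000 = 14.791 mm


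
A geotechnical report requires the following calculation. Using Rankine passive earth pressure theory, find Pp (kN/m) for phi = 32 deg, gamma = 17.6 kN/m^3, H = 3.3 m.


Compute passive earth pressure coefficient:
Kp = tan^2(45 + phi/2) = tan^2(61.0) = 3.254588
Compute passive force:
Pp = 0.5 * Kp * gamma * H^2
Pp = 0.5 * 3.254588 * 17.6 * 3.3^2
Pp = 311.89 kN/m


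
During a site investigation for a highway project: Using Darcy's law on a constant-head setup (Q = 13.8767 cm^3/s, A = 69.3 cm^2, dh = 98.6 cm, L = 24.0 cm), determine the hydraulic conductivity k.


Compute hydraulic gradient:
i = dh / L = 98.6 / 24.0 = 4.10833
Then apply Darcy's law:
k = Q / (A * i)
k = 13.8767 / (69.3 * 4.10833)
k = 13.8767 / 284.707
k = 0.04874 cm/s


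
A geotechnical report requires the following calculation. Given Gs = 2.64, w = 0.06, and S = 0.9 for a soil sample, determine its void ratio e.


Using the relation e = Gs * w / S
e = 2.64 * 0.06 / 0.9
e = 0.176


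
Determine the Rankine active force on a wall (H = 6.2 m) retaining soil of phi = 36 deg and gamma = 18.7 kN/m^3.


Result: 93.31 kN/m

Derivation:
Compute active earth pressure coefficient:
Ka = tan^2(45 - phi/2) = tan^2(27.0) = 0.259616
Compute active force:
Pa = 0.5 * Ka * gamma * H^2
Pa = 0.5 * 0.259616 * 18.7 * 6.2^2
Pa = 93.31 kN/m


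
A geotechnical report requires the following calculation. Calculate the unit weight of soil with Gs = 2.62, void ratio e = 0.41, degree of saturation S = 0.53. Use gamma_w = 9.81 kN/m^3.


Using gamma = gamma_w * (Gs + S*e) / (1 + e)
Numerator: Gs + S*e = 2.62 + 0.53*0.41 = 2.8373
Denominator: 1 + e = 1 + 0.41 = 1.41
gamma = 9.81 * 2.8373 / 1.41
gamma = 19.74 kN/m^3


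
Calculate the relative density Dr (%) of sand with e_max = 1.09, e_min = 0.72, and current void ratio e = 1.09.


Using Dr = (e_max - e) / (e_max - e_min) * 100
e_max - e = 1.09 - 1.09 = 0.0
e_max - e_min = 1.09 - 0.72 = 0.37
Dr = 0.0 / 0.37 * 100
Dr = 0.0 %


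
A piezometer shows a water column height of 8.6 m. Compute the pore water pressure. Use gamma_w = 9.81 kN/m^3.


Result: 84.37 kPa

Derivation:
Using u = gamma_w * h_w
u = 9.81 * 8.6
u = 84.37 kPa


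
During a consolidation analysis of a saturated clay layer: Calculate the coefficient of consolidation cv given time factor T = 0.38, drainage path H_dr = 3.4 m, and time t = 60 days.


Using cv = T * H_dr^2 / t
H_dr^2 = 3.4^2 = 11.56
cv = 0.38 * 11.56 / 60
cv = 0.07321 m^2/day


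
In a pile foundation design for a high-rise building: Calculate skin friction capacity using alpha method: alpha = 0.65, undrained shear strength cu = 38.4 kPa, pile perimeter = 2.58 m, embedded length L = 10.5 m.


Result: 676.17 kN

Derivation:
Using Qs = alpha * cu * perimeter * L
Qs = 0.65 * 38.4 * 2.58 * 10.5
Qs = 676.17 kN


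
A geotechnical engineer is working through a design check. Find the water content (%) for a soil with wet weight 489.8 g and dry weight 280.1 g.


Using w = (m_wet - m_dry) / m_dry * 100
m_wet - m_dry = 489.8 - 280.1 = 209.7 g
w = 209.7 / 280.1 * 100
w = 74.87 %


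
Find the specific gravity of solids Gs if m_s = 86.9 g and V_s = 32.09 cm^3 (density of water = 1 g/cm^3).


Using Gs = m_s / (V_s * rho_w)
Since rho_w = 1 g/cm^3:
Gs = 86.9 / 32.09
Gs = 2.708


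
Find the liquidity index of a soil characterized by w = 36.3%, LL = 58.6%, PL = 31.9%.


First compute the plasticity index:
PI = LL - PL = 58.6 - 31.9 = 26.7
Then compute the liquidity index:
LI = (w - PL) / PI
LI = (36.3 - 31.9) / 26.7
LI = 0.165


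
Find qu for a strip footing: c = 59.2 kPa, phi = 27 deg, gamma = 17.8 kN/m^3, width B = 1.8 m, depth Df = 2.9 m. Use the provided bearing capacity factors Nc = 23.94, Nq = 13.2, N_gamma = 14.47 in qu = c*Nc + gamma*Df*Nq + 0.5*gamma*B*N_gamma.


Compute qu = c*Nc + gamma*Df*Nq + 0.5*gamma*B*N_gamma
Term 1: 59.2 * 23.94 = 1417.248
Term 2: 17.8 * 2.9 * 13.2 = 681.384
Term 3: 0.5 * 17.8 * 1.8 * 14.47 = 231.8094
qu = 1417.248 + 681.384 + 231.8094
qu = 2330.44 kPa


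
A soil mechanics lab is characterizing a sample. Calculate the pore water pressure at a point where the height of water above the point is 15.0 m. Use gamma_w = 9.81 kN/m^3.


Using u = gamma_w * h_w
u = 9.81 * 15.0
u = 147.15 kPa


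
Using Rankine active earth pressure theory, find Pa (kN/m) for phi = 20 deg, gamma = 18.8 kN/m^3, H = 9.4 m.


Result: 407.23 kN/m

Derivation:
Compute active earth pressure coefficient:
Ka = tan^2(45 - phi/2) = tan^2(35.0) = 0.490291
Compute active force:
Pa = 0.5 * Ka * gamma * H^2
Pa = 0.5 * 0.490291 * 18.8 * 9.4^2
Pa = 407.23 kN/m


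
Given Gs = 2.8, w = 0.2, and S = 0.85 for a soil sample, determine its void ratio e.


Using the relation e = Gs * w / S
e = 2.8 * 0.2 / 0.85
e = 0.6588


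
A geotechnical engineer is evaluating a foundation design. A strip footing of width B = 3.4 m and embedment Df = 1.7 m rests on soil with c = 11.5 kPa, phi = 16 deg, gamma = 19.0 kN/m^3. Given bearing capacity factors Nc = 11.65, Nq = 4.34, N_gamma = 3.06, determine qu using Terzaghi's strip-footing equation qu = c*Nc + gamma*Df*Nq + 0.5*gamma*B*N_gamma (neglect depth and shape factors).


Result: 373.0 kPa

Derivation:
Compute qu = c*Nc + gamma*Df*Nq + 0.5*gamma*B*N_gamma
Term 1: 11.5 * 11.65 = 133.975
Term 2: 19.0 * 1.7 * 4.34 = 140.182
Term 3: 0.5 * 19.0 * 3.4 * 3.06 = 98.838
qu = 133.975 + 140.182 + 98.838
qu = 373.0 kPa


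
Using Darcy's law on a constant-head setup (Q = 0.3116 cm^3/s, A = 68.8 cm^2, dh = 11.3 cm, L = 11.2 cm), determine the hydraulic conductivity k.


Compute hydraulic gradient:
i = dh / L = 11.3 / 11.2 = 1.00893
Then apply Darcy's law:
k = Q / (A * i)
k = 0.3116 / (68.8 * 1.00893)
k = 0.3116 / 69.4143
k = 0.004489 cm/s


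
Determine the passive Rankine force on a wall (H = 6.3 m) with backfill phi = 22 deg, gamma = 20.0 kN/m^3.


Compute passive earth pressure coefficient:
Kp = tan^2(45 + phi/2) = tan^2(56.0) = 2.197987
Compute passive force:
Pp = 0.5 * Kp * gamma * H^2
Pp = 0.5 * 2.197987 * 20.0 * 6.3^2
Pp = 872.38 kN/m


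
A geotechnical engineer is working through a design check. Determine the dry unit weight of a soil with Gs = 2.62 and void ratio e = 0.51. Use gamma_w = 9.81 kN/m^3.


Result: 17.021 kN/m^3

Derivation:
Using gamma_d = Gs * gamma_w / (1 + e)
gamma_d = 2.62 * 9.81 / (1 + 0.51)
gamma_d = 2.62 * 9.81 / 1.51
gamma_d = 17.021 kN/m^3


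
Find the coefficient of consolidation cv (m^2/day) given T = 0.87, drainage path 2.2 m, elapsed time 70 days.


Using cv = T * H_dr^2 / t
H_dr^2 = 2.2^2 = 4.84
cv = 0.87 * 4.84 / 70
cv = 0.06015 m^2/day


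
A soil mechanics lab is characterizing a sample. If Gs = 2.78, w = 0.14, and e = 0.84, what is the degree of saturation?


Using S = Gs * w / e
S = 2.78 * 0.14 / 0.84
S = 0.4633


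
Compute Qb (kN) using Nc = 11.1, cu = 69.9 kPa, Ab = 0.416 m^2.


Result: 322.77 kN

Derivation:
Using Qb = Nc * cu * Ab
Qb = 11.1 * 69.9 * 0.416
Qb = 322.77 kN


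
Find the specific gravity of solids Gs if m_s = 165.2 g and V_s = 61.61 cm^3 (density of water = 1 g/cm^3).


Result: 2.681

Derivation:
Using Gs = m_s / (V_s * rho_w)
Since rho_w = 1 g/cm^3:
Gs = 165.2 / 61.61
Gs = 2.681


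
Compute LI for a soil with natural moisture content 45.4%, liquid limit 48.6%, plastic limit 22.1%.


First compute the plasticity index:
PI = LL - PL = 48.6 - 22.1 = 26.5
Then compute the liquidity index:
LI = (w - PL) / PI
LI = (45.4 - 22.1) / 26.5
LI = 0.879


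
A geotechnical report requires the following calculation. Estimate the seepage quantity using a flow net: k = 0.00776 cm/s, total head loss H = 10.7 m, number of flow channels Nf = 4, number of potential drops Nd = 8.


Convert k to m/s for unit consistency with H:
k = 0.00776 cm/s = 0.00776 / 100 m/s = 7.76e-05 m/s
Using q = k * H * Nf / Nd
Nf / Nd = 4 / 8 = 0.5
q = 7.76e-05 * 10.7 * 0.5
q = 0.0004152 m^3/s per m


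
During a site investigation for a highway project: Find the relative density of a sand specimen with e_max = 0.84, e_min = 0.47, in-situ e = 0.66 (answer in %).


Result: 48.65 %

Derivation:
Using Dr = (e_max - e) / (e_max - e_min) * 100
e_max - e = 0.84 - 0.66 = 0.18
e_max - e_min = 0.84 - 0.47 = 0.37
Dr = 0.18 / 0.37 * 100
Dr = 48.65 %


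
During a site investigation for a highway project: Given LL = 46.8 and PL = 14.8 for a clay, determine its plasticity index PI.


Result: 32.0

Derivation:
Using PI = LL - PL
PI = 46.8 - 14.8
PI = 32.0


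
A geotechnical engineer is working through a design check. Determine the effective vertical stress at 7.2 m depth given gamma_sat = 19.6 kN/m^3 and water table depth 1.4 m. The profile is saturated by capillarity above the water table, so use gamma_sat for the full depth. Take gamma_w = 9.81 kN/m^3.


Total stress = gamma_sat * depth
sigma = 19.6 * 7.2 = 141.12 kPa
Pore water pressure u = gamma_w * (depth - d_wt)
u = 9.81 * (7.2 - 1.4) = 56.898 kPa
Effective stress = sigma - u
sigma' = 141.12 - 56.898 = 84.22 kPa


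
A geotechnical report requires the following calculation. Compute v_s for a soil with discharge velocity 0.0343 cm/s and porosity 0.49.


Result: 0.07 cm/s

Derivation:
Using v_s = v_d / n
v_s = 0.0343 / 0.49
v_s = 0.07 cm/s


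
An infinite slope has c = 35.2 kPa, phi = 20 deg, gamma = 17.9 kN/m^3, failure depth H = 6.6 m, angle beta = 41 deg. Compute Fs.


Using Fs = c / (gamma*H*sin(beta)*cos(beta)) + tan(phi)/tan(beta)
Cohesion contribution = 35.2 / (17.9*6.6*sin(41)*cos(41))
Cohesion contribution = 0.601759
Friction contribution = tan(20)/tan(41) = 0.4187
Fs = 0.601759 + 0.4187
Fs = 1.02


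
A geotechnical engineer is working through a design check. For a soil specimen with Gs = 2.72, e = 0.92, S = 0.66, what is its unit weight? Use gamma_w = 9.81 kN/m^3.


Using gamma = gamma_w * (Gs + S*e) / (1 + e)
Numerator: Gs + S*e = 2.72 + 0.66*0.92 = 3.3272
Denominator: 1 + e = 1 + 0.92 = 1.92
gamma = 9.81 * 3.3272 / 1.92
gamma = 17.0 kN/m^3


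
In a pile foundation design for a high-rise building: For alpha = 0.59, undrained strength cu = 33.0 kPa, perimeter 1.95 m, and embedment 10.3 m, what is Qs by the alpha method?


Using Qs = alpha * cu * perimeter * L
Qs = 0.59 * 33.0 * 1.95 * 10.3
Qs = 391.05 kN


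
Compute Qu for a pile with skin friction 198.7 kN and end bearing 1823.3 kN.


Using Qu = Qf + Qb
Qu = 198.7 + 1823.3
Qu = 2022.0 kN


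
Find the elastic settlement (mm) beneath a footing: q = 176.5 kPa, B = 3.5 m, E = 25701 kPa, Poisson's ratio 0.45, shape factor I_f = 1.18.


Using Se = q * B * (1 - nu^2) * I_f / E
1 - nu^2 = 1 - 0.45^2 = 0.7975
Se = 176.5 * 3.5 * 0.7975 * 1.18 / 25701
Se = 0.022619 m
Convert to mm: Se = 0.022619 * 1000 = 22.619 mm


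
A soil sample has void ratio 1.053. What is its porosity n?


Using the relation n = e / (1 + e)
n = 1.053 / (1 + 1.053)
n = 1.053 / 2.053
n = 0.5129


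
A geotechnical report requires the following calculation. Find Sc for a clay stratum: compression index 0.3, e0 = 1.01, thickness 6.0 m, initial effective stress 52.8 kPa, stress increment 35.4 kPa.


Using Sc = Cc * H / (1 + e0) * log10((sigma0 + delta_sigma) / sigma0)
Stress ratio = (52.8 + 35.4) / 52.8 = 1.67045
log10(1.67045) = 0.222835
Cc * H / (1 + e0) = 0.3 * 6.0 / (1 + 1.01) = 0.895522
Sc = 0.895522 * 0.222835
Sc = 0.1996 m


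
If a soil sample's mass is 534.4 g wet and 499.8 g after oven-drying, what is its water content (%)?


Using w = (m_wet - m_dry) / m_dry * 100
m_wet - m_dry = 534.4 - 499.8 = 34.6 g
w = 34.6 / 499.8 * 100
w = 6.92 %


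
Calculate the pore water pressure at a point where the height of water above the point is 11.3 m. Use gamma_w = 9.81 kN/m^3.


Result: 110.85 kPa

Derivation:
Using u = gamma_w * h_w
u = 9.81 * 11.3
u = 110.85 kPa


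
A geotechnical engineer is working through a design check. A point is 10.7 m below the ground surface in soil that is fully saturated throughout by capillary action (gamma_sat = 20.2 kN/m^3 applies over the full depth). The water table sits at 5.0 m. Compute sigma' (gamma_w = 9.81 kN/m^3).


Result: 160.22 kPa

Derivation:
Total stress = gamma_sat * depth
sigma = 20.2 * 10.7 = 216.14 kPa
Pore water pressure u = gamma_w * (depth - d_wt)
u = 9.81 * (10.7 - 5.0) = 55.917 kPa
Effective stress = sigma - u
sigma' = 216.14 - 55.917 = 160.22 kPa


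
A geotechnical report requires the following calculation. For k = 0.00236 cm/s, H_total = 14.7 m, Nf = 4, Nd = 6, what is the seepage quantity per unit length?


Convert k to m/s for unit consistency with H:
k = 0.00236 cm/s = 0.00236 / 100 m/s = 2.36e-05 m/s
Using q = k * H * Nf / Nd
Nf / Nd = 4 / 6 = 0.6667
q = 2.36e-05 * 14.7 * 0.6667
q = 0.0002313 m^3/s per m


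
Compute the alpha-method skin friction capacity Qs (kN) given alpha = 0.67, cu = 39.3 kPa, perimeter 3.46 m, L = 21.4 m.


Using Qs = alpha * cu * perimeter * L
Qs = 0.67 * 39.3 * 3.46 * 21.4
Qs = 1949.65 kN


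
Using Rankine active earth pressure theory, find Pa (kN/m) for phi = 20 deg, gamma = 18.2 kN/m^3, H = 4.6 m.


Compute active earth pressure coefficient:
Ka = tan^2(45 - phi/2) = tan^2(35.0) = 0.490291
Compute active force:
Pa = 0.5 * Ka * gamma * H^2
Pa = 0.5 * 0.490291 * 18.2 * 4.6^2
Pa = 94.41 kN/m


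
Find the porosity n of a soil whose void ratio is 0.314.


Result: 0.239

Derivation:
Using the relation n = e / (1 + e)
n = 0.314 / (1 + 0.314)
n = 0.314 / 1.314
n = 0.239


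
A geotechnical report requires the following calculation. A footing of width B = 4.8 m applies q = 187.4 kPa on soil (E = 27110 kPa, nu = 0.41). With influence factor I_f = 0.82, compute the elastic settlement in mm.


Result: 22.634 mm

Derivation:
Using Se = q * B * (1 - nu^2) * I_f / E
1 - nu^2 = 1 - 0.41^2 = 0.8319
Se = 187.4 * 4.8 * 0.8319 * 0.82 / 27110
Se = 0.022634 m
Convert to mm: Se = 0.022634 * 1000 = 22.634 mm


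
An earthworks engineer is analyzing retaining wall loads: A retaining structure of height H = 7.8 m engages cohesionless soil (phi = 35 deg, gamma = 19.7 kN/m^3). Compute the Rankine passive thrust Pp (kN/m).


Compute passive earth pressure coefficient:
Kp = tan^2(45 + phi/2) = tan^2(62.5) = 3.690172
Compute passive force:
Pp = 0.5 * Kp * gamma * H^2
Pp = 0.5 * 3.690172 * 19.7 * 7.8^2
Pp = 2211.42 kN/m


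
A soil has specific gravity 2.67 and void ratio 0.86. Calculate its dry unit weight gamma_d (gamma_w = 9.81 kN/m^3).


Using gamma_d = Gs * gamma_w / (1 + e)
gamma_d = 2.67 * 9.81 / (1 + 0.86)
gamma_d = 2.67 * 9.81 / 1.86
gamma_d = 14.082 kN/m^3


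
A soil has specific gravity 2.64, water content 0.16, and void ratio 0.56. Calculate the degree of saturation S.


Using S = Gs * w / e
S = 2.64 * 0.16 / 0.56
S = 0.7543


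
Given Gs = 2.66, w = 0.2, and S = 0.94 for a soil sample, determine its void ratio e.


Result: 0.566

Derivation:
Using the relation e = Gs * w / S
e = 2.66 * 0.2 / 0.94
e = 0.566


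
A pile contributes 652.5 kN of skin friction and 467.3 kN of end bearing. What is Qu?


Using Qu = Qf + Qb
Qu = 652.5 + 467.3
Qu = 1119.8 kN


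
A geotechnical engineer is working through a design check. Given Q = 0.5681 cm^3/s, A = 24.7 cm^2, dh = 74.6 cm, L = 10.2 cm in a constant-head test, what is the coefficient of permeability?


Compute hydraulic gradient:
i = dh / L = 74.6 / 10.2 = 7.31373
Then apply Darcy's law:
k = Q / (A * i)
k = 0.5681 / (24.7 * 7.31373)
k = 0.5681 / 180.649
k = 0.003145 cm/s


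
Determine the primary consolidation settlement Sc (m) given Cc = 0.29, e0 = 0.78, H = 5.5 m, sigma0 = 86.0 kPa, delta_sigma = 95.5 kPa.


Result: 0.2907 m

Derivation:
Using Sc = Cc * H / (1 + e0) * log10((sigma0 + delta_sigma) / sigma0)
Stress ratio = (86.0 + 95.5) / 86.0 = 2.11047
log10(2.11047) = 0.324378
Cc * H / (1 + e0) = 0.29 * 5.5 / (1 + 0.78) = 0.896067
Sc = 0.896067 * 0.324378
Sc = 0.2907 m


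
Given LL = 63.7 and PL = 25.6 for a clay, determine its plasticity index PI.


Using PI = LL - PL
PI = 63.7 - 25.6
PI = 38.1


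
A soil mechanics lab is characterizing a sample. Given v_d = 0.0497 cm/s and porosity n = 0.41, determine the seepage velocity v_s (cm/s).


Result: 0.12122 cm/s

Derivation:
Using v_s = v_d / n
v_s = 0.0497 / 0.41
v_s = 0.12122 cm/s


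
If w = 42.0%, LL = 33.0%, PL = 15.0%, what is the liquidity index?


First compute the plasticity index:
PI = LL - PL = 33.0 - 15.0 = 18.0
Then compute the liquidity index:
LI = (w - PL) / PI
LI = (42.0 - 15.0) / 18.0
LI = 1.5


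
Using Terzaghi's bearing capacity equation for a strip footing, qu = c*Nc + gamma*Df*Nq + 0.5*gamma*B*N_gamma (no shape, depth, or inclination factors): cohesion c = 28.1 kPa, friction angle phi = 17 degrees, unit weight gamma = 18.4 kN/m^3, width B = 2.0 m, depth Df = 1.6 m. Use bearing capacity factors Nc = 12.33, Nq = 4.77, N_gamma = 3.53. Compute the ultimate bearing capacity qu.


Compute qu = c*Nc + gamma*Df*Nq + 0.5*gamma*B*N_gamma
Term 1: 28.1 * 12.33 = 346.473
Term 2: 18.4 * 1.6 * 4.77 = 140.4288
Term 3: 0.5 * 18.4 * 2.0 * 3.53 = 64.952
qu = 346.473 + 140.4288 + 64.952
qu = 551.85 kPa


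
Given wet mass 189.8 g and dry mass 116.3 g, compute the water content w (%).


Using w = (m_wet - m_dry) / m_dry * 100
m_wet - m_dry = 189.8 - 116.3 = 73.5 g
w = 73.5 / 116.3 * 100
w = 63.2 %


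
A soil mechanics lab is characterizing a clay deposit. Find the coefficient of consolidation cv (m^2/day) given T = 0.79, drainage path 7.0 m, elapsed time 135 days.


Using cv = T * H_dr^2 / t
H_dr^2 = 7.0^2 = 49.0
cv = 0.79 * 49.0 / 135
cv = 0.28674 m^2/day


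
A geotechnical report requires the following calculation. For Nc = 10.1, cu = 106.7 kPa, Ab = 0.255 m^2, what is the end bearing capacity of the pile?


Result: 274.81 kN

Derivation:
Using Qb = Nc * cu * Ab
Qb = 10.1 * 106.7 * 0.255
Qb = 274.81 kN


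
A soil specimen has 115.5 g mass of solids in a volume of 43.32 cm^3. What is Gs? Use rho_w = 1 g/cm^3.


Using Gs = m_s / (V_s * rho_w)
Since rho_w = 1 g/cm^3:
Gs = 115.5 / 43.32
Gs = 2.666


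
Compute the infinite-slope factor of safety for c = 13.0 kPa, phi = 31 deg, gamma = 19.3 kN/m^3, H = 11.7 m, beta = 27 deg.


Using Fs = c / (gamma*H*sin(beta)*cos(beta)) + tan(phi)/tan(beta)
Cohesion contribution = 13.0 / (19.3*11.7*sin(27)*cos(27))
Cohesion contribution = 0.142322
Friction contribution = tan(31)/tan(27) = 1.17926
Fs = 0.142322 + 1.17926
Fs = 1.322


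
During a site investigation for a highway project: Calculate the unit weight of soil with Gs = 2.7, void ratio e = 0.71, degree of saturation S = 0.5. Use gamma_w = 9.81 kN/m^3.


Result: 17.526 kN/m^3

Derivation:
Using gamma = gamma_w * (Gs + S*e) / (1 + e)
Numerator: Gs + S*e = 2.7 + 0.5*0.71 = 3.055
Denominator: 1 + e = 1 + 0.71 = 1.71
gamma = 9.81 * 3.055 / 1.71
gamma = 17.526 kN/m^3


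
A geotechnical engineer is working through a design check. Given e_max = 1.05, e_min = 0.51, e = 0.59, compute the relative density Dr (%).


Result: 85.19 %

Derivation:
Using Dr = (e_max - e) / (e_max - e_min) * 100
e_max - e = 1.05 - 0.59 = 0.46
e_max - e_min = 1.05 - 0.51 = 0.54
Dr = 0.46 / 0.54 * 100
Dr = 85.19 %


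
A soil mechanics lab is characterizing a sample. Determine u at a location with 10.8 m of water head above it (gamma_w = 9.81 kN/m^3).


Using u = gamma_w * h_w
u = 9.81 * 10.8
u = 105.95 kPa


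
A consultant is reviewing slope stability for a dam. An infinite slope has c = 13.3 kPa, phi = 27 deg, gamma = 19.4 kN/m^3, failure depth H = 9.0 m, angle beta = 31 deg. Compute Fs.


Using Fs = c / (gamma*H*sin(beta)*cos(beta)) + tan(phi)/tan(beta)
Cohesion contribution = 13.3 / (19.4*9.0*sin(31)*cos(31))
Cohesion contribution = 0.172545
Friction contribution = tan(27)/tan(31) = 0.847993
Fs = 0.172545 + 0.847993
Fs = 1.021


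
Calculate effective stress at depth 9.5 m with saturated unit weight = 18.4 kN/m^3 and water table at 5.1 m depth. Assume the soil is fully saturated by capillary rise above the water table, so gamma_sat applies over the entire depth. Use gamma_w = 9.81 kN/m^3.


Result: 131.64 kPa

Derivation:
Total stress = gamma_sat * depth
sigma = 18.4 * 9.5 = 174.8 kPa
Pore water pressure u = gamma_w * (depth - d_wt)
u = 9.81 * (9.5 - 5.1) = 43.164 kPa
Effective stress = sigma - u
sigma' = 174.8 - 43.164 = 131.64 kPa


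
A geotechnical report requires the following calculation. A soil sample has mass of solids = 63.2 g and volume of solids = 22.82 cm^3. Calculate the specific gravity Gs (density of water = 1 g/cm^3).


Result: 2.77

Derivation:
Using Gs = m_s / (V_s * rho_w)
Since rho_w = 1 g/cm^3:
Gs = 63.2 / 22.82
Gs = 2.77


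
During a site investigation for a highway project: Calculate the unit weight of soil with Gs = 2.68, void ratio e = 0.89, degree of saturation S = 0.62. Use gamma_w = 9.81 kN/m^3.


Using gamma = gamma_w * (Gs + S*e) / (1 + e)
Numerator: Gs + S*e = 2.68 + 0.62*0.89 = 3.2318
Denominator: 1 + e = 1 + 0.89 = 1.89
gamma = 9.81 * 3.2318 / 1.89
gamma = 16.775 kN/m^3
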